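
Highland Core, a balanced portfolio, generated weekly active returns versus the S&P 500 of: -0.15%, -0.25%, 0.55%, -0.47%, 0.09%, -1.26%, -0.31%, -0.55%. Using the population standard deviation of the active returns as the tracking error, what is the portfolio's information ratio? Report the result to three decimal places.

Mean return r̄ = -2.350 / 8 = -0.2938%
Population std dev = √[1.9124 / 8] = 0.4889%
IR = r̄ / tracking error = -0.2938 / 0.4889 = -0.6009

-0.601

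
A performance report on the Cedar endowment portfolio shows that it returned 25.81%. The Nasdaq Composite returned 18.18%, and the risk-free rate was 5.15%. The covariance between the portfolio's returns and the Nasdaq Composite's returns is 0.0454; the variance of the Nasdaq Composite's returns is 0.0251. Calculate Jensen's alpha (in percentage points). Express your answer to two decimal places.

β = Cov / Var = 0.0454 / 0.0251 = 1.8088
E[R] = Rf + β(Rm − Rf) = 5.15% + 1.8088 × (18.18% − 5.15%) = 28.7187%
α = Rp − E[R] = 25.81% − 28.7187% = -2.9087

-2.91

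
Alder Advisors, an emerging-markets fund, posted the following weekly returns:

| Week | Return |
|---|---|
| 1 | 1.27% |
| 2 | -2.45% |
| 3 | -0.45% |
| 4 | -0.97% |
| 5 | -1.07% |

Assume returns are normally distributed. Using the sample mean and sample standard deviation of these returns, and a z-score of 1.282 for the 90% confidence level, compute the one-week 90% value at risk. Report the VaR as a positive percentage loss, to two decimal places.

2.46

r̄ = (1.27 − 2.45 − 0.45 − 0.97 − 1.07) / 5 = -3.670 / 5 = -0.7340%
Sample std dev = √[7.2099 / 4] = 1.3426%
VaR = −(r̄ − z·σ) = −(-0.7340 − 1.282 × 1.3426) = −(-2.4552) = 2.4552%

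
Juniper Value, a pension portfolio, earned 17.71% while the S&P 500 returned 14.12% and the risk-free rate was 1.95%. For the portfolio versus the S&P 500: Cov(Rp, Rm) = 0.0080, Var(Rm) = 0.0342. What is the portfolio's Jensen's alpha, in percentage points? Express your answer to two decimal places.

β = Cov / Var = 0.0080 / 0.0342 = 0.2339
E[R] = Rf + β(Rm − Rf) = 1.95% + 0.2339 × (14.12% − 1.95%) = 4.7966%
α = Rp − E[R] = 17.71% − 4.7966% = 12.9134

12.91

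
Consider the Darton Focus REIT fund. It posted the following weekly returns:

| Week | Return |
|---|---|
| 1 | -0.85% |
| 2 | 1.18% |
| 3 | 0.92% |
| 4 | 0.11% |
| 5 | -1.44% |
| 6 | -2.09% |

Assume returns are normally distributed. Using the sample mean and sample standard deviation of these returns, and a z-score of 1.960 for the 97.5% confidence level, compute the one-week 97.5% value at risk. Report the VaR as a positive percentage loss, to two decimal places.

2.94

μ = (-0.85 + 1.18 + 0.92 + 0.11 − 1.44 − 2.09) / 6 = -0.3617%
Σ(r − μ)² = (-0.85 − (-0.3617))² + (1.18 − (-0.3617))² + … = 8.6303
σ = √[8.6303 / 5] = 1.3138%
VaR = −(μ − z·σ) = −(-0.3617 − 1.960 × 1.3138) = −(-2.9367) = 2.9367%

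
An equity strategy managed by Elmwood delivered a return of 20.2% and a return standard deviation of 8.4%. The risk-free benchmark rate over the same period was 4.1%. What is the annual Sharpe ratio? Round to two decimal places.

Sharpe = (Rp − Rf) / σp = (20.2% − 4.1%) / 8.4% = 16.10% / 8.4% = 1.9167

1.92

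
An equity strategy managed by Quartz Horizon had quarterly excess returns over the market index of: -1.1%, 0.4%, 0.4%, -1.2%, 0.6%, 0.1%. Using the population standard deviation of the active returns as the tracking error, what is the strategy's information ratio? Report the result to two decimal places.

-0.18

μ = (-1.1 + 0.4 + 0.4 − 1.2 + 0.6 + 0.1) / 6 = -0.80 / 6 = -0.1333%
Σ(r − μ)² = (-1.1 − (-0.1333))² + (0.4 − (-0.1333))² + … = 3.2333
σ = √[3.2333 / 6] = 0.7341%
IR = μ / tracking error = -0.1333 / 0.7341 = -0.1816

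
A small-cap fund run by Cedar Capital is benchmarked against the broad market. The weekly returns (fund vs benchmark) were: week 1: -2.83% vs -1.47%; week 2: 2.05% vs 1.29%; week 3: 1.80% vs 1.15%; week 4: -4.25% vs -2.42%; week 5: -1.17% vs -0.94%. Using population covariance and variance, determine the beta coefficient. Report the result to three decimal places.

1.690

r̄p = -0.8800%,  r̄m = -0.4780%
Cov = Σ(rp − r̄p)(rm − r̄m) / 5 = 3.6312
Var(rm) = Σ(rm − r̄m)² / 5 = 2.1490
β = Cov / Var = 3.6312 / 2.1490 = 1.6897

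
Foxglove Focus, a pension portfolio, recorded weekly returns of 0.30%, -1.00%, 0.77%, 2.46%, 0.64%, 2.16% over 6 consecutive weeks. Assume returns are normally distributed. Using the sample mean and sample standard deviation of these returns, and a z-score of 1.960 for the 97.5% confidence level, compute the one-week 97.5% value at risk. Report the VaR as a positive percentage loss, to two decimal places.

1.60

Mean return r̄ = 5.330 / 6 = 0.8883%
Σ(r − r̄)² = 8.0749; sample σ = √(8.0749/5) = 1.2708%
VaR = −(r̄ − z·σ) = −(0.8883 − 1.960 × 1.2708) = −(-1.6025) = 1.6025%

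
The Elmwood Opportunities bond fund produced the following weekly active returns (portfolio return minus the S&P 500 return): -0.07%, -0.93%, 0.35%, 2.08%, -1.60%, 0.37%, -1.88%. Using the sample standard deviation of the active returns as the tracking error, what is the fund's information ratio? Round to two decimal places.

-0.18

μ = (-0.07 − 0.93 + 0.35 + 2.08 − 1.6 + 0.37 − 1.88) / 7 = -0.2400%
Sample std dev = √[11.1468 / 6] = 1.3630%
IR = μ / tracking error = -0.2400 / 1.3630 = -0.1761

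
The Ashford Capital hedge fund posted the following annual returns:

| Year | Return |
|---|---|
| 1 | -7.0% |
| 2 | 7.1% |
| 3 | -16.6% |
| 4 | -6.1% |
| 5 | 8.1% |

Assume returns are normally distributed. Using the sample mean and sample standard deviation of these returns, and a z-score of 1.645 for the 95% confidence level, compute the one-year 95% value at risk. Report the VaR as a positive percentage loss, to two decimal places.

20.07

Mean return r̄ = -14.50 / 5 = -2.9000%
Sample σ = √[Σ(r − r̄)² / 4] = √[435.7400 / 4] = √108.9350 = 10.4372%
VaR = −(r̄ − z·σ) = −(-2.9000 − 1.645 × 10.4372) = −(-20.0692) = 20.0692%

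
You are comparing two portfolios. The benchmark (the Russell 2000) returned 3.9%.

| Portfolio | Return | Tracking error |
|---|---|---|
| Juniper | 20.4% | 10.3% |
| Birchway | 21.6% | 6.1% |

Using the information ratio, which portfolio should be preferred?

Birchway

Juniper: IR = (20.4% − 3.9%) / 10.3% = 1.602
Birchway: IR = (21.6% − 3.9%) / 6.1% = 2.902
Highest: Birchway (2.902).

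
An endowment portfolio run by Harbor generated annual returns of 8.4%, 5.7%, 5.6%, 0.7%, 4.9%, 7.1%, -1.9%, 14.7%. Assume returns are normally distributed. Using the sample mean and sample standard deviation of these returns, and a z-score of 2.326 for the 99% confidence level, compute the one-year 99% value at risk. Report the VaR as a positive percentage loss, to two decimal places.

5.93

Mean return μ = 45.20 / 8 = 5.6500%
Σ(r − μ)² = (8.4 − 5.6500)² + (5.7 − 5.6500)² + … = 173.6400
sample σ = √(173.6400 / 7) = √24.8057 = 4.9805%
VaR = −(μ − z·σ) = −(5.6500 − 2.326 × 4.9805) = −(-5.9346) = 5.9346%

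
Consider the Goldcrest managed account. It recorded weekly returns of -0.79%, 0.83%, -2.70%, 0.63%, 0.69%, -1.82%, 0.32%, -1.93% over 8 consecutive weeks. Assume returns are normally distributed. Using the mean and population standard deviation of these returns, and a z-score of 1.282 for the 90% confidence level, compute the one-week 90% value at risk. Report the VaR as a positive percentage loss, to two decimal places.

μ = (-0.79 + 0.83 − 2.7 + 0.63 + 0.69 − 1.82 + 0.32 − 1.93) / 8 = -0.5963%
Population σ = √[Σ(r − μ)² / 8] = √[13.7716 / 8] = √1.7215 = 1.3121%
VaR = −(μ − z·σ) = −(-0.5963 − 1.282 × 1.3121) = −(-2.2784) = 2.2784%

2.28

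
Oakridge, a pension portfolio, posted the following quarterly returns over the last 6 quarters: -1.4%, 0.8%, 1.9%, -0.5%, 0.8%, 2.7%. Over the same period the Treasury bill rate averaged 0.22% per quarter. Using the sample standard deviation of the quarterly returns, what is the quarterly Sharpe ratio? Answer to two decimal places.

r̄ = (-1.4 + 0.8 + 1.9 − 0.5 + 0.8 + 2.7) / 6 = 4.30 / 6 = 0.7167%
Sample σ = √[Σ(r − r̄)² / 5] = √[11.3083 / 5] = √2.2617 = 1.5039%
Sharpe = (r̄ − rf) / σ = (0.7167 − 0.22) / 1.5039 = 0.4967 / 1.5039 = 0.3303

0.33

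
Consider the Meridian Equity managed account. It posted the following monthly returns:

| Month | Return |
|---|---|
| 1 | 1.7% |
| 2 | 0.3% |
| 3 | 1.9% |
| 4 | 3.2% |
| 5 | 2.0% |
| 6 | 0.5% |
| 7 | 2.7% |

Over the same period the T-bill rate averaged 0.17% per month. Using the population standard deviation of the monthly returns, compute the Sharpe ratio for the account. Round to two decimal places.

r̄ = (1.7 + 0.3 + 1.9 + 3.2 + 2 + 0.5 + 2.7) / 7 = 12.30 / 7 = 1.7571%
Population std dev = √[6.7571 / 7] = 0.9825%
Sharpe = (r̄ − rf) / σ = (1.7571 − 0.17) / 0.9825 = 1.5871 / 0.9825 = 1.6154

1.62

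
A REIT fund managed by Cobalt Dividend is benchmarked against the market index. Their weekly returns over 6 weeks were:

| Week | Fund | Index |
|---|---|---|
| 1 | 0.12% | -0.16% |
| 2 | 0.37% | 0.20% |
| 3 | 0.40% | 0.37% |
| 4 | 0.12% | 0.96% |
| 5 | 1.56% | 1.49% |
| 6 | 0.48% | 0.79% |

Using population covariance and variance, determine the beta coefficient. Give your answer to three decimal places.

0.667

r̄p = 0.5083%,  r̄m = 0.6083%
Cov = Σ(rp − r̄p)(rm − r̄m) / 6 = 0.1944
Var(rm) = Σ(rm − r̄m)² / 6 = 0.2913
β = Cov / Var = 0.1944 / 0.2913 = 0.6674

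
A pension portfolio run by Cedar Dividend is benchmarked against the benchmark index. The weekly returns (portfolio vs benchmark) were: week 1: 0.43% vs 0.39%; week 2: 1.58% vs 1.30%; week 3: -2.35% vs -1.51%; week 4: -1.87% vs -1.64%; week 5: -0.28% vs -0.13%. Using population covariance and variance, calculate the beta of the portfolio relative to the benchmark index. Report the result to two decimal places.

1.28

r̄p = -0.4980%,  r̄m = -0.3180%
Cov = Σ(rp − r̄p)(rm − r̄m) / 5 = 1.6163
Var(rm) = Σ(rm − r̄m)² / 5 = 1.2646
β = Cov / Var = 1.6163 / 1.2646 = 1.2781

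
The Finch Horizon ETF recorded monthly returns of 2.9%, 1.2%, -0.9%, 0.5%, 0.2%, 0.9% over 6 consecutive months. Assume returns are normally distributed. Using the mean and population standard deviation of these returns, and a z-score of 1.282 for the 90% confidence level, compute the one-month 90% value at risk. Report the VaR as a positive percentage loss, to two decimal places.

μ = (2.9 + 1.2 − 0.9 + 0.5 + 0.2 + 0.9) / 6 = 0.8000%
Population σ = √[Σ(r − μ)² / 6] = √[7.9200 / 6] = √1.3200 = 1.1489%
VaR = −(μ − z·σ) = −(0.8000 − 1.282 × 1.1489) = −(-0.6729) = 0.6729%

0.67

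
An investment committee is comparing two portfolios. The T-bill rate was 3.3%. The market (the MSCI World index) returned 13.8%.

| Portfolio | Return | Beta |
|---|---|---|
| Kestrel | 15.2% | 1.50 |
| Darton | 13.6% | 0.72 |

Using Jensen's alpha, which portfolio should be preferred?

Kestrel: α = 15.2% − [3.3% + 1.50 × (13.8% − 3.3%)] = -3.850
Darton: α = 13.6% − [3.3% + 0.72 × (13.8% − 3.3%)] = 2.740
Highest: Darton (2.740).

Darton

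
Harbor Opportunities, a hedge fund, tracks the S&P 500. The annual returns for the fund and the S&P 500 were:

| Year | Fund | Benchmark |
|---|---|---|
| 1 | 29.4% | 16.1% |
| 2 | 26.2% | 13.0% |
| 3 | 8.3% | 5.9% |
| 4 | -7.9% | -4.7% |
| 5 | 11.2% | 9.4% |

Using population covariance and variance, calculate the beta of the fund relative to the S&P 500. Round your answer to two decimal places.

r̄p = 13.4400%,  r̄m = 7.9400%
Cov = Σ(rp − r̄p)(rm − r̄m) / 5 = 94.3504
Var(rm) = Σ(rm − r̄m)² / 5 = 51.6504
β = Cov / Var = 94.3504 / 51.6504 = 1.8267

1.83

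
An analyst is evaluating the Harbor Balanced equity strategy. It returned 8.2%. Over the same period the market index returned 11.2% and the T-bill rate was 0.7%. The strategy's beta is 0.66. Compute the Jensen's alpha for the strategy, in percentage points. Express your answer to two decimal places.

0.57

CAPM expected return = Rf + β(Rm − Rf) = 0.7% + 0.66 × (11.2% − 0.7%) = 0.7 + 0.66 × 10.50 = 7.6300%
Jensen's α = Rp − E[R] = 8.2% − 7.6300% = 0.5700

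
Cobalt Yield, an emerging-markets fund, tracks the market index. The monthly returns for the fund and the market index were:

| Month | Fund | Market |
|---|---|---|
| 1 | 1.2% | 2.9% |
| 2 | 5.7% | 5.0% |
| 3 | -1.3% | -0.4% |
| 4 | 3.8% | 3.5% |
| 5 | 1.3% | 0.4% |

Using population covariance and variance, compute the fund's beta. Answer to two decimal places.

1.10

r̄p = 2.1400%,  r̄m = 2.2800%
Cov = Σ(rp − r̄p)(rm − r̄m) / 5 = 4.3848
Var(rm) = Σ(rm − r̄m)² / 5 = 3.9976
β = Cov / Var = 4.3848 / 3.9976 = 1.0969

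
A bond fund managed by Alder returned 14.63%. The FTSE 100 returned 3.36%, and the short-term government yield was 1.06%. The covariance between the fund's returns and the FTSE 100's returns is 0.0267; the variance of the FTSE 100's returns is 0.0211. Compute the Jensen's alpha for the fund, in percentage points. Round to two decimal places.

10.66

β = Cov / Var = 0.0267 / 0.0211 = 1.2654
E[R] = Rf + β(Rm − Rf) = 1.06% + 1.2654 × (3.36% − 1.06%) = 3.9704%
α = Rp − E[R] = 14.63% − 3.9704% = 10.6596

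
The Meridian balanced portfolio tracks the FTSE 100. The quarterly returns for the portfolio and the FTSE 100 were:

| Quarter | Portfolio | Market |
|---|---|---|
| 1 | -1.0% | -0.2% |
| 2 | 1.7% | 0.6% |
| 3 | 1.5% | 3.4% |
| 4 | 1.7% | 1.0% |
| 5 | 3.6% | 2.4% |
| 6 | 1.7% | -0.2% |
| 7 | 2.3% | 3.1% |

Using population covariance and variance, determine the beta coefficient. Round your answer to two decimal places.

0.50

r̄p = 1.6429%,  r̄m = 1.4429%
Cov = Σ(rp − r̄p)(rm − r̄m) / 7 = 0.9796
Var(rm) = Σ(rm − r̄m)² / 7 = 1.9710
β = Cov / Var = 0.9796 / 1.9710 = 0.4970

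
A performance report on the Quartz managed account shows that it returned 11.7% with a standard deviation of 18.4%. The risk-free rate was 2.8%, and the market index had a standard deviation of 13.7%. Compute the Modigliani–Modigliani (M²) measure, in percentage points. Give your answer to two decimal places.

9.43

Sharpe = (Rp − Rf) / σp = (11.7% − 2.8%) / 18.4% = 0.4837
M² = Rf + Sharpe × σm = 2.8% + 0.4837 × 13.7% = 9.4267%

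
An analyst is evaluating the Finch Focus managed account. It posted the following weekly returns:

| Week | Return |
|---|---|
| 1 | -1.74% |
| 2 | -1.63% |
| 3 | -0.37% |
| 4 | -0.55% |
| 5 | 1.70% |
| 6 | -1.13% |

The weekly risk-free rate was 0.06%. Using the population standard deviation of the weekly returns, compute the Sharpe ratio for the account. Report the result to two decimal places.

r̄ = (-1.74 − 1.63 − 0.37 − 0.55 + 1.7 − 1.13) / 6 = -0.6200%
Σ(r − r̄)² = (-1.74 − (-0.6200))² + (-1.63 − (-0.6200))² + (-0.37 − (-0.6200))² + … = 7.9844
population σ = √(7.9844 / 6) = √1.3307 = 1.1536%
Sharpe = (r̄ − rf) / σ = (-0.6200 − 0.06) / 1.1536 = -0.6800 / 1.1536 = -0.5895

-0.59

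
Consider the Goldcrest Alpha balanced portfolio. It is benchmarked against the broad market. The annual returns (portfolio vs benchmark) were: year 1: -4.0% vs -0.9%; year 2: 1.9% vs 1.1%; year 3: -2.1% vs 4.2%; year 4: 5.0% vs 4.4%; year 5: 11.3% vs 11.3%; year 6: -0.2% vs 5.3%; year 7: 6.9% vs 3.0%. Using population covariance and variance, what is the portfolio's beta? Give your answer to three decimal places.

r̄p = 2.6857%,  r̄m = 4.0571%
Cov = Σ(rp − r̄p)(rm − r̄m) / 7 = 12.8465
Var(rm) = Σ(rm − r̄m)² / 7 = 12.6539
β = Cov / Var = 12.8465 / 12.6539 = 1.0152

1.015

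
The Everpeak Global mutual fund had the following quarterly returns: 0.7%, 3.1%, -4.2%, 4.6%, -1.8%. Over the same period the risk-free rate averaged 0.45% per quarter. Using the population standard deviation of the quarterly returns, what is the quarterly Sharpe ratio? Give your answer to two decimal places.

0.01

r̄ = (0.7 + 3.1 − 4.2 + 4.6 − 1.8) / 5 = 2.40 / 5 = 0.4800%
Σ(r − r̄)² = (0.7 − 0.4800)² + (3.1 − 0.4800)² + (-4.2 − 0.4800)² + … = 50.9880
population σ = √(50.9880 / 5) = √10.1976 = 3.1934%
Sharpe = (r̄ − rf) / σ = (0.4800 − 0.45) / 3.1934 = 0.0300 / 3.1934 = 0.0094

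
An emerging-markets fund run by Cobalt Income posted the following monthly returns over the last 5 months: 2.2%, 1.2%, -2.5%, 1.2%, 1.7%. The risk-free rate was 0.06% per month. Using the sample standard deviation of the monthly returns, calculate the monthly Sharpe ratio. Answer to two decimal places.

Mean return μ = 3.80 / 5 = 0.7600%
Σ(r − μ)² = (2.2 − 0.7600)² + (1.2 − 0.7600)² + (-2.5 − 0.7600)² + … = 13.9720
σ = √[13.9720 / 4] = 1.8690%
Sharpe = (μ − rf) / σ = (0.7600 − 0.06) / 1.8690 = 0.7000 / 1.8690 = 0.3745

0.37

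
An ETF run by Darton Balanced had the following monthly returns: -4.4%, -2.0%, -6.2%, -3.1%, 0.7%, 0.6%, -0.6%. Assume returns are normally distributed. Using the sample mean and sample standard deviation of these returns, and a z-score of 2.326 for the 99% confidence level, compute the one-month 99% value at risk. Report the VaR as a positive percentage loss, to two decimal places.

r̄ = (-4.4 − 2 − 6.2 − 3.1 + 0.7 + 0.6 − 0.6) / 7 = -15.00 / 7 = -2.1429%
Σ(r − r̄)² = 40.4771; sample σ = √(40.4771/6) = 2.5973%
VaR = −(r̄ − z·σ) = −(-2.1429 − 2.326 × 2.5973) = −(-8.1842) = 8.1842%

8.18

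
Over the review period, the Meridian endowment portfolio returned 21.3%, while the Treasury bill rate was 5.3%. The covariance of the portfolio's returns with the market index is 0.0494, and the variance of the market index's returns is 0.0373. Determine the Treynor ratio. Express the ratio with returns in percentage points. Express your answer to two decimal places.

12.08

β = Cov / Var = 0.0494 / 0.0373 = 1.3244
Treynor = (Rp − Rf) / β = (21.3% − 5.3%) / 1.3244 = 16.00 / 1.3244 = 12.0809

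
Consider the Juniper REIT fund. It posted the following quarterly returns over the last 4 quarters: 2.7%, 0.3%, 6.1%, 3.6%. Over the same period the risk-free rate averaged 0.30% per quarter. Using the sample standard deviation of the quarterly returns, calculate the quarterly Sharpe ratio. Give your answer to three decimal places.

1.200

μ = (2.7 + 0.3 + 6.1 + 3.6) / 4 = 12.70 / 4 = 3.1750%
Σ(r − μ)² = 17.2275; sample σ = √(17.2275/3) = 2.3964%
Sharpe = (μ − rf) / σ = (3.1750 − 0.3) / 2.3964 = 2.8750 / 2.3964 = 1.1997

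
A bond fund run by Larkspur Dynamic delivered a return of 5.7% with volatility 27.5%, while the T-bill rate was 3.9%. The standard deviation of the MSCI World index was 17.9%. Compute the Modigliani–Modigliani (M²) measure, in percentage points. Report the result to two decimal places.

5.07

Sharpe = (Rp − Rf) / σp = (5.7% − 3.9%) / 27.5% = 0.0655
M² = Rf + Sharpe × σm = 3.9% + 0.0655 × 17.9% = 5.0725%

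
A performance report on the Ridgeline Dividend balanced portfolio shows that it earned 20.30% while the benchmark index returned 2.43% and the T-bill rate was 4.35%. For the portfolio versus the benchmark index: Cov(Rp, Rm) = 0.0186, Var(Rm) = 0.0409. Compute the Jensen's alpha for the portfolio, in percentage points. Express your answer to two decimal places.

β = Cov / Var = 0.0186 / 0.0409 = 0.4548
E[R] = Rf + β(Rm − Rf) = 4.35% + 0.4548 × (2.43% − 4.35%) = 3.4768%
α = Rp − E[R] = 20.30% − 3.4768% = 16.8232

16.82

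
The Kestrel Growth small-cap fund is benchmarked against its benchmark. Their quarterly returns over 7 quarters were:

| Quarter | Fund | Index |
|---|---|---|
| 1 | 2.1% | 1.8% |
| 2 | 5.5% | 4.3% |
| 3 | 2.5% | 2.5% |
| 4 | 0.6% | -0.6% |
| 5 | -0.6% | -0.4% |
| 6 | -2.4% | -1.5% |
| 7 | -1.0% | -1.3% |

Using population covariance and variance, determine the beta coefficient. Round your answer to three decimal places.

r̄p = 0.9571%,  r̄m = 0.6857%
Cov = Σ(rp − r̄p)(rm − r̄m) / 7 = 4.8380
Var(rm) = Σ(rm − r̄m)² / 7 = 4.1641
β = Cov / Var = 4.8380 / 4.1641 = 1.1618

1.162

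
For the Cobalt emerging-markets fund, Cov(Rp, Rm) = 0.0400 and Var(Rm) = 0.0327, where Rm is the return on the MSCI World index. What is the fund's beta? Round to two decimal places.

β = Cov(Rp, Rm) / Var(Rm) = 0.0400 / 0.0327 = 1.2232

1.22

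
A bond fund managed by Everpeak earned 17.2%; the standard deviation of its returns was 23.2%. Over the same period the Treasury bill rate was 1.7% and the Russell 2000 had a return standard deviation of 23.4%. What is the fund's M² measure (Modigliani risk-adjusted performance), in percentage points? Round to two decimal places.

Sharpe = (Rp − Rf) / σp = (17.2% − 1.7%) / 23.2% = 0.6681
M² = Rf + Sharpe × σm = 1.7% + 0.6681 × 23.4% = 17.3335%

17.33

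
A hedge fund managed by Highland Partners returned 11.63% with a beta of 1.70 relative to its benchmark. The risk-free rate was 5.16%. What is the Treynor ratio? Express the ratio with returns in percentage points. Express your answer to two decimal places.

3.81

Treynor = (Rp − Rf) / β = (11.63% − 5.16%) / 1.70 = 6.47 / 1.70 = 3.8059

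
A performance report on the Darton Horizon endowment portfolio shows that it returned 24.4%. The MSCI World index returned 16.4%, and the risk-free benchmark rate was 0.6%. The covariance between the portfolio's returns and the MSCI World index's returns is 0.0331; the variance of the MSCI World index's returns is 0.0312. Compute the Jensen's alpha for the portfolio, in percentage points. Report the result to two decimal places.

7.04

β = Cov / Var = 0.0331 / 0.0312 = 1.0609
E[R] = Rf + β(Rm − Rf) = 0.6% + 1.0609 × (16.4% − 0.6%) = 17.3622%
α = Rp − E[R] = 24.4% − 17.3622% = 7.0378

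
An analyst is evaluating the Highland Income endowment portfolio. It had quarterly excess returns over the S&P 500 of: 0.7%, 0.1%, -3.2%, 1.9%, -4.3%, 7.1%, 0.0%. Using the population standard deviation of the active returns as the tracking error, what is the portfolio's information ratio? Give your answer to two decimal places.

0.10

r̄ = (0.7 + 0.1 − 3.2 + 1.9 − 4.3 + 7.1 + 0) / 7 = 2.30 / 7 = 0.3286%
Σ(r − r̄)² = (0.7 − 0.3286)² + (0.1 − 0.3286)² + … = 82.4943
population σ = √(82.4943 / 7) = √11.7849 = 3.4329%
IR = r̄ / tracking error = 0.3286 / 3.4329 = 0.0957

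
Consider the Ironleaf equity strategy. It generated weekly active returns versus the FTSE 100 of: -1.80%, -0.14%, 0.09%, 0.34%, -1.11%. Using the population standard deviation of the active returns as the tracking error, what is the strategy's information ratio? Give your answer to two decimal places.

μ = (-1.8 − 0.14 + 0.09 + 0.34 − 1.11) / 5 = -0.5240%
Σ(r − μ)² = (-1.8 − (-0.5240))² + (-0.14 − (-0.5240))² + … = 3.2425
population σ = √(3.2425 / 5) = √0.6485 = 0.8053%
IR = μ / tracking error = -0.5240 / 0.8053 = -0.6507

-0.65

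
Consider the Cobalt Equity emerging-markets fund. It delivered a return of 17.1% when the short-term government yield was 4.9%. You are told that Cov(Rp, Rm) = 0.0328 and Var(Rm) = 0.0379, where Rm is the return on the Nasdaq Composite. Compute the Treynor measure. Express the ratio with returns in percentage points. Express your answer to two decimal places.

β = Cov / Var = 0.0328 / 0.0379 = 0.8654
Treynor = (Rp − Rf) / β = (17.1% − 4.9%) / 0.8654 = 12.20 / 0.8654 = 14.0975

14.10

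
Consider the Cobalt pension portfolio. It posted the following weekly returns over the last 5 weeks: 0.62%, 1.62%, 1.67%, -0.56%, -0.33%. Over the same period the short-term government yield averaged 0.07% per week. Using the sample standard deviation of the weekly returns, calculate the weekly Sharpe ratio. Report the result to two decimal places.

Mean return r̄ = 3.020 / 5 = 0.6040%
Σ(r − r̄)² = 4.3961; sample σ = √(4.3961/4) = 1.0483%
Sharpe = (r̄ − rf) / σ = (0.6040 − 0.07) / 1.0483 = 0.5340 / 1.0483 = 0.5094

0.51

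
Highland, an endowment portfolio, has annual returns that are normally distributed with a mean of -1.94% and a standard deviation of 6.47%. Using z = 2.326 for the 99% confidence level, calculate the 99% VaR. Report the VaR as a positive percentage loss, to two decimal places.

VaR (as % loss) = −(μ − z·σ) = −(-1.94% − 2.326 × 6.47%) = −(-16.98922%) = 16.98922%

16.99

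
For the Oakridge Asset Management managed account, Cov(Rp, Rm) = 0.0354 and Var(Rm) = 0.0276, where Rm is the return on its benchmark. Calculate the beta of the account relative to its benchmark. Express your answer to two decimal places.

1.28

β = Cov(Rp, Rm) / Var(Rm) = 0.0354 / 0.0276 = 1.2826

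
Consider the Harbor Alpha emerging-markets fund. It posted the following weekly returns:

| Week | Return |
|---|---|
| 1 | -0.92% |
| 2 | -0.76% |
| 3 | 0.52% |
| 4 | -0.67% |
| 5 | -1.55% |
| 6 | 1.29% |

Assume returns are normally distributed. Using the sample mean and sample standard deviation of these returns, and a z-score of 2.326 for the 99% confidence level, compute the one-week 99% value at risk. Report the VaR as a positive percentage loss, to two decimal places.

2.78

μ = (-0.92 − 0.76 + 0.52 − 0.67 − 1.55 + 1.29) / 6 = -2.090 / 6 = -0.3483%
Σ(r − μ)² = (-0.92 − (-0.3483))² + (-0.76 − (-0.3483))² + … = 5.4819
sample σ = √(5.4819 / 5) = √1.0964 = 1.0471%
VaR = −(μ − z·σ) = −(-0.3483 − 2.326 × 1.0471) = −(-2.7839) = 2.7839%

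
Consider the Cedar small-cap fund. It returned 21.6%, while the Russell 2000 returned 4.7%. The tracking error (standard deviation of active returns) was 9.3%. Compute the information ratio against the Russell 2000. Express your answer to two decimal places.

IR = (Rp − Rb) / TE = (21.6% − 4.7%) / 9.3% = 16.90% / 9.3% = 1.8172

1.82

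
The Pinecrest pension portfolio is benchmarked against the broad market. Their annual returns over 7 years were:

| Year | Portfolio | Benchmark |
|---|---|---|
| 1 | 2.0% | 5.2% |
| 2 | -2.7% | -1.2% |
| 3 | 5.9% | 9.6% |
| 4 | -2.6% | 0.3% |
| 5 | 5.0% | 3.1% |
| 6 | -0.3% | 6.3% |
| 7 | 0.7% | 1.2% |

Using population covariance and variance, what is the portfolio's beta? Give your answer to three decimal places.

0.653

r̄p = 1.1429%,  r̄m = 3.5000%
Cov = Σ(rp − r̄p)(rm − r̄m) / 7 = 7.9929
Var(rm) = Σ(rm − r̄m)² / 7 = 12.2457
β = Cov / Var = 7.9929 / 12.2457 = 0.6527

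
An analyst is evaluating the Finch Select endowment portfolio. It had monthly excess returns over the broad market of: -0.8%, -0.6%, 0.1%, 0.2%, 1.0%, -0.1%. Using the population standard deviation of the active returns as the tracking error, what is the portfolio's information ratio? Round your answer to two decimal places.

Mean return r̄ = -0.20 / 6 = -0.0333%
Population σ = √[Σ(r − r̄)² / 6] = √[2.0533 / 6] = √0.3422 = 0.5850%
IR = r̄ / tracking error = -0.0333 / 0.5850 = -0.0569

-0.06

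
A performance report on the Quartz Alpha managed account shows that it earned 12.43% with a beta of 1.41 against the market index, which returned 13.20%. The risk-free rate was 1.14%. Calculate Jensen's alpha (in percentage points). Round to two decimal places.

CAPM expected return = Rf + β(Rm − Rf) = 1.14% + 1.41 × (13.20% − 1.14%) = 1.14 + 1.41 × 12.06 = 18.1446%
Jensen's α = Rp − E[R] = 12.43% − 18.1446% = -5.7146

-5.71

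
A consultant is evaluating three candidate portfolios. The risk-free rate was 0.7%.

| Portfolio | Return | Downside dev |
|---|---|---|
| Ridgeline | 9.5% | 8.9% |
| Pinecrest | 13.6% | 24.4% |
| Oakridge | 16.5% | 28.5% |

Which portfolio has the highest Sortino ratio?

Ridgeline: Sortino ratio = (9.5% − 0.7%) / 8.9% = 0.989
Pinecrest: Sortino ratio = (13.6% − 0.7%) / 24.4% = 0.529
Oakridge: Sortino ratio = (16.5% − 0.7%) / 28.5% = 0.554
Highest: Ridgeline (0.989).

Ridgeline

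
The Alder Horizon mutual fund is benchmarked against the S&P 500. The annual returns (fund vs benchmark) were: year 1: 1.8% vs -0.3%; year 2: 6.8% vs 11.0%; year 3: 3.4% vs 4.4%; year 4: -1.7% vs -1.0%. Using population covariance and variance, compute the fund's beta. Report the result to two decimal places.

r̄p = 2.5750%,  r̄m = 3.5250%
Cov = Σ(rp − r̄p)(rm − r̄m) / 4 = 13.6531
Var(rm) = Σ(rm − r̄m)² / 4 = 22.9369
β = Cov / Var = 13.6531 / 22.9369 = 0.5952

0.60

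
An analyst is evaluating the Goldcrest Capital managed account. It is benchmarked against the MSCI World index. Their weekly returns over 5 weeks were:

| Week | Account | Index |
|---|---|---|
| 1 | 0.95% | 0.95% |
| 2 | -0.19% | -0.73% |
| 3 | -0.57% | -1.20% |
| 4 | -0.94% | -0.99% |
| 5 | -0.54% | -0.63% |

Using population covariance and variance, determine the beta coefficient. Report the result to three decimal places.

0.802

r̄p = -0.2580%,  r̄m = -0.5200%
Cov = Σ(rp − r̄p)(rm − r̄m) / 5 = 0.4650
Var(rm) = Σ(rm − r̄m)² / 5 = 0.5801
β = Cov / Var = 0.4650 / 0.5801 = 0.8016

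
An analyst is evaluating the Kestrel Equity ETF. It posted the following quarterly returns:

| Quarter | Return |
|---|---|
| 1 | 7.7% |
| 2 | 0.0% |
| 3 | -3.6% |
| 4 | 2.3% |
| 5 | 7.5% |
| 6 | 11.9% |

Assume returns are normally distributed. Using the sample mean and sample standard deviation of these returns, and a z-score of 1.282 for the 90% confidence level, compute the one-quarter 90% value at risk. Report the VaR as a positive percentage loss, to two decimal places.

Mean return r̄ = 25.80 / 6 = 4.3000%
Σ(r − r̄)² = 164.4600; sample σ = √(164.4600/5) = 5.7352%
VaR = −(r̄ − z·σ) = −(4.3000 − 1.282 × 5.7352) = −(-3.0525) = 3.0525%

3.05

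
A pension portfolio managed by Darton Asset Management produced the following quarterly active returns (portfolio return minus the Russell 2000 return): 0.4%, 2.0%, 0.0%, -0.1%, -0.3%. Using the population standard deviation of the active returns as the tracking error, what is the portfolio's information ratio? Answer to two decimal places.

μ = (0.4 + 2 + 0 − 0.1 − 0.3) / 5 = 2.00 / 5 = 0.4000%
Population σ = √[Σ(r − μ)² / 5] = √[3.4600 / 5] = √0.6920 = 0.8319%
IR = μ / tracking error = 0.4000 / 0.8319 = 0.4808

0.48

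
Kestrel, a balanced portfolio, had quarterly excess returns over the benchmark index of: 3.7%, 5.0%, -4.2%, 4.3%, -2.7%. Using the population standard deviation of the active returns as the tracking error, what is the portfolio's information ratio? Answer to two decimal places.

r̄ = (3.7 + 5 − 4.2 + 4.3 − 2.7) / 5 = 1.2200%
Σ(r − r̄)² = (3.7 − 1.2200)² + (5 − 1.2200)² + (-4.2 − 1.2200)² + … = 74.6680
σ = √[74.6680 / 5] = 3.8644%
IR = r̄ / tracking error = 1.2200 / 3.8644 = 0.3157

0.32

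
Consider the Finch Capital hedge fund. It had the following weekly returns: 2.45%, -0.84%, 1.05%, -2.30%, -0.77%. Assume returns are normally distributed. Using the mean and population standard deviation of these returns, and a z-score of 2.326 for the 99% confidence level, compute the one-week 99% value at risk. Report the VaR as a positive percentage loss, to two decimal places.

3.93

r̄ = (2.45 − 0.84 + 1.05 − 2.3 − 0.77) / 5 = -0.0820%
Σ(r − r̄)² = 13.6599; population σ = √(13.6599/5) = 1.6529%
VaR = −(r̄ − z·σ) = −(-0.0820 − 2.326 × 1.6529) = −(-3.9266) = 3.9266%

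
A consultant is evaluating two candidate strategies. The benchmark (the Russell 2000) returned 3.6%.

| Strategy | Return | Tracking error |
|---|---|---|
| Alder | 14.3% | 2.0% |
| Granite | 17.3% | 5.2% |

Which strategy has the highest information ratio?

Alder: IR = (14.3% − 3.6%) / 2.0% = 5.350
Granite: IR = (17.3% − 3.6%) / 5.2% = 2.635
Highest: Alder (5.350).

Alder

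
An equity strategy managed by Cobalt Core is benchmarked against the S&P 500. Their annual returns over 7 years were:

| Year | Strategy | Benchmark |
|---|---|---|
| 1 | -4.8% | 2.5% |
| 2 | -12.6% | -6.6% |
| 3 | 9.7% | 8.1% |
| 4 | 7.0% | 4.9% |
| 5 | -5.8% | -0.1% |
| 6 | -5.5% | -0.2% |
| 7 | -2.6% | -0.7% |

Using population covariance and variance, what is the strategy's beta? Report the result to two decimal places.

r̄p = -2.0857%,  r̄m = 1.1286%
Cov = Σ(rp − r̄p)(rm − r̄m) / 7 = 29.1439
Var(rm) = Σ(rm − r̄m)² / 7 = 18.7220
β = Cov / Var = 29.1439 / 18.7220 = 1.5567

1.56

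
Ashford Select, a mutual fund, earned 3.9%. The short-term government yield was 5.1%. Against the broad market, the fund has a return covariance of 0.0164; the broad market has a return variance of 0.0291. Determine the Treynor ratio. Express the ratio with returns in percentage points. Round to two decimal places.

β = Cov / Var = 0.0164 / 0.0291 = 0.5636
Treynor = (Rp − Rf) / β = (3.9% − 5.1%) / 0.5636 = -1.20 / 0.5636 = -2.1292

-2.13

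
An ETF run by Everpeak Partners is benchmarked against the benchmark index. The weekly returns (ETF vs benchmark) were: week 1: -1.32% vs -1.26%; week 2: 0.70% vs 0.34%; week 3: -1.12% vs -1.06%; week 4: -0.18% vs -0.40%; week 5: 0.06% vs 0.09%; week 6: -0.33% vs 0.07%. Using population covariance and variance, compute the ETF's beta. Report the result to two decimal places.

1.07

r̄p = -0.3650%,  r̄m = -0.3700%
Cov = Σ(rp − r̄p)(rm − r̄m) / 6 = 0.3887
Var(rm) = Σ(rm − r̄m)² / 6 = 0.3631
β = Cov / Var = 0.3887 / 0.3631 = 1.0705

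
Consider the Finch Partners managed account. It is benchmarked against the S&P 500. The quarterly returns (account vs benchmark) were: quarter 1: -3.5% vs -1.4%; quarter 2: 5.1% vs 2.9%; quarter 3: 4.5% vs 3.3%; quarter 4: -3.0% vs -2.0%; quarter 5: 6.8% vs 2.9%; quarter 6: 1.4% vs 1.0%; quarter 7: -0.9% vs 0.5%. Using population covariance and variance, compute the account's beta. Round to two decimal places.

1.84

r̄p = 1.4857%,  r̄m = 1.0286%
Cov = Σ(rp − r̄p)(rm − r̄m) / 7 = 7.2161
Var(rm) = Σ(rm − r̄m)² / 7 = 3.9306
β = Cov / Var = 7.2161 / 3.9306 = 1.8359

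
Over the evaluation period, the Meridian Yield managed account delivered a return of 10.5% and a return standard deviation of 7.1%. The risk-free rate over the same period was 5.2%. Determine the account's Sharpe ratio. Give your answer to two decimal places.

0.75

Sharpe = (Rp − Rf) / σp = (10.5% − 5.2%) / 7.1% = 5.30% / 7.1% = 0.7465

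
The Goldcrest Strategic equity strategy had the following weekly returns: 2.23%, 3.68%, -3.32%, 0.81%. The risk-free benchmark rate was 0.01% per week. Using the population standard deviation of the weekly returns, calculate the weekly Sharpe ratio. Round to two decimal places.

r̄ = (2.23 + 3.68 − 3.32 + 0.81) / 4 = 0.8500%
Population std dev = √[27.3038 / 4] = 2.6127%
Sharpe = (r̄ − rf) / σ = (0.8500 − 0.01) / 2.6127 = 0.8400 / 2.6127 = 0.3215

0.32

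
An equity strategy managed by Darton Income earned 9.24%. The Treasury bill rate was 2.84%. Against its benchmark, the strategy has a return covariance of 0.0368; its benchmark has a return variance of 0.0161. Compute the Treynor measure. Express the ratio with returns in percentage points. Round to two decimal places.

2.80

β = Cov / Var = 0.0368 / 0.0161 = 2.2857
Treynor = (Rp − Rf) / β = (9.24% − 2.84%) / 2.2857 = 6.40 / 2.2857 = 2.8000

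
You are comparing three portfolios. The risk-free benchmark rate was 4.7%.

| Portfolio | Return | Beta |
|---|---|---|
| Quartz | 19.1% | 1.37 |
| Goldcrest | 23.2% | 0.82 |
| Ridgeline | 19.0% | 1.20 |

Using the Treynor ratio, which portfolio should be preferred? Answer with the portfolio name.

Quartz: Treynor = (19.1% − 4.7%) / 1.37 = 10.511
Goldcrest: Treynor = (23.2% − 4.7%) / 0.82 = 22.561
Ridgeline: Treynor = (19.0% − 4.7%) / 1.20 = 11.917
Highest: Goldcrest (22.561).

Goldcrest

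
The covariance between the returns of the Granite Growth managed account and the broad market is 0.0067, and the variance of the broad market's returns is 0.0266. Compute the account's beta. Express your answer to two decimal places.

0.25

β = Cov(Rp, Rm) / Var(Rm) = 0.0067 / 0.0266 = 0.2519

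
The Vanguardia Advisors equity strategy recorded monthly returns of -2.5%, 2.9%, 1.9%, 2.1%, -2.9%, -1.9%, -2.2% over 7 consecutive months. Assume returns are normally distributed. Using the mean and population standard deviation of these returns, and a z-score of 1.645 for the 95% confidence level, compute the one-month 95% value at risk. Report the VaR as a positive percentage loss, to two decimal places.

4.23

r̄ = (-2.5 + 2.9 + 1.9 + 2.1 − 2.9 − 1.9 − 2.2) / 7 = -0.3714%
Population std dev = √[38.5743 / 7] = 2.3475%
VaR = −(r̄ − z·σ) = −(-0.3714 − 1.645 × 2.3475) = −(-4.2330) = 4.2330%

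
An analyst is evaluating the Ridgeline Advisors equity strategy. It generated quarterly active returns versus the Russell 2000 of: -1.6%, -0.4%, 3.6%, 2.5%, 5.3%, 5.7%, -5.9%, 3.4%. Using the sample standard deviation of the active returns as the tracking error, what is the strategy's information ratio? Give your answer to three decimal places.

0.399

Mean return μ = 12.60 / 8 = 1.5750%
Σ(r − μ)² = (-1.6 − 1.5750)² + (-0.4 − 1.5750)² + … = 109.0350
sample σ = √(109.0350 / 7) = √15.5764 = 3.9467%
IR = μ / tracking error = 1.5750 / 3.9467 = 0.3991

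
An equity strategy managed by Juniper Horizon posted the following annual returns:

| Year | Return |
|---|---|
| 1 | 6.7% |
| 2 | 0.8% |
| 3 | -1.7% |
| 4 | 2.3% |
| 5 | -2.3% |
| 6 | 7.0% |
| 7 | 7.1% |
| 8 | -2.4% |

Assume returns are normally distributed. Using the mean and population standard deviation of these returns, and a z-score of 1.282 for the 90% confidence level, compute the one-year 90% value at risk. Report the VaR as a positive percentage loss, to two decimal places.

r̄ = (6.7 + 0.8 − 1.7 + 2.3 − 2.3 + 7 + 7.1 − 2.4) / 8 = 2.1875%
Σ(r − r̄)² = (6.7 − 2.1875)² + (0.8 − 2.1875)² + (-1.7 − 2.1875)² + … = 125.8888
σ = √[125.8888 / 8] = 3.9669%
VaR = −(r̄ − z·σ) = −(2.1875 − 1.282 × 3.9669) = −(-2.8981) = 2.8981%

2.90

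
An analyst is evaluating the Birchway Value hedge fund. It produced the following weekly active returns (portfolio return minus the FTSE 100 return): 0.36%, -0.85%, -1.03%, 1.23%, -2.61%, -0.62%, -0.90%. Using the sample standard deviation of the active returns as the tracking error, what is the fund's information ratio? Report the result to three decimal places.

μ = (0.36 − 0.85 − 1.03 + 1.23 − 2.61 − 0.62 − 0.9) / 7 = -0.6314%
Sample σ = √[Σ(r − μ)² / 6] = √[8.6415 / 6] = √1.4403 = 1.2001%
IR = μ / tracking error = -0.6314 / 1.2001 = -0.5261

-0.526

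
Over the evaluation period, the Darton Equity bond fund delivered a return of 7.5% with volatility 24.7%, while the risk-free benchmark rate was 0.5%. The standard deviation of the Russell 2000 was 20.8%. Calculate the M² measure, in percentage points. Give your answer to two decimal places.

Sharpe = (Rp − Rf) / σp = (7.5% − 0.5%) / 24.7% = 0.2834
M² = Rf + Sharpe × σm = 0.5% + 0.2834 × 20.8% = 6.3947%

6.39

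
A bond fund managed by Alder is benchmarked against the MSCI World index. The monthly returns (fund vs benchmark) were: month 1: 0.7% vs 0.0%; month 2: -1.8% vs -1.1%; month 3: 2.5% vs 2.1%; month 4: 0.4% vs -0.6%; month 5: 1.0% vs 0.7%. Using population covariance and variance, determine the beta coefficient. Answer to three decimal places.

1.136

r̄p = 0.5600%,  r̄m = 0.2200%
Cov = Σ(rp − r̄p)(rm − r̄m) / 5 = 1.4148
Var(rm) = Σ(rm − r̄m)² / 5 = 1.2456
β = Cov / Var = 1.4148 / 1.2456 = 1.1358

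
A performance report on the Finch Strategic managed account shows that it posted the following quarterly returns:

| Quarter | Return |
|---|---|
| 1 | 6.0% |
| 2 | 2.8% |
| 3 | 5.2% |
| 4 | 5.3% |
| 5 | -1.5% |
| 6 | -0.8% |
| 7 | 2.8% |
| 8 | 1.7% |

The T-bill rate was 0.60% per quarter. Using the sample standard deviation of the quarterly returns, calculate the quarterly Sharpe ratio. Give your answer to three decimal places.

0.746

r̄ = (6 + 2.8 + 5.2 + 5.3 − 1.5 − 0.8 + 2.8 + 1.7) / 8 = 2.6875%
Σ(r − r̄)² = (6 − 2.6875)² + (2.8 − 2.6875)² + (5.2 − 2.6875)² + … = 54.8088
σ = √[54.8088 / 7] = 2.7982%
Sharpe = (r̄ − rf) / σ = (2.6875 − 0.6) / 2.7982 = 2.0875 / 2.7982 = 0.7460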